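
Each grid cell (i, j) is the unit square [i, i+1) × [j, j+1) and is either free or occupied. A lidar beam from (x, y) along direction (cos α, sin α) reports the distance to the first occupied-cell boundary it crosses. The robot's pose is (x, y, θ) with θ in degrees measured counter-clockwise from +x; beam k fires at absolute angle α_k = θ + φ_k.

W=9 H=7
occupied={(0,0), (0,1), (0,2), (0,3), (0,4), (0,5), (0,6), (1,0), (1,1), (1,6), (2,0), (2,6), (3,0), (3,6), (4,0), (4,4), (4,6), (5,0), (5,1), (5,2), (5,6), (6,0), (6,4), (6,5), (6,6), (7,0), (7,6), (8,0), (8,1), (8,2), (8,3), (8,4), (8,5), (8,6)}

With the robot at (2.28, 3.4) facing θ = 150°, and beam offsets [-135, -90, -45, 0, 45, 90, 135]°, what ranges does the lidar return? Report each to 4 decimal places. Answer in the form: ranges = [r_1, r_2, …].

ranges = [2.3182, 3.0022, 2.6917, 1.4780, 1.3252, 1.6166, 2.4847]

beam 1: φ=-135°, α=15°
  d=(0.9659,0.2588)  start (2,3)  tX=0.7454 tY=2.3182  stride 1/|dx|=1.0353 1/|dy|=3.8637
    cross x-line → (3,3), t=0.7454
    cross x-line → (4,3), t=1.7807
    cross y-line → (4,4), t=2.3182 (wall)
  → r_1 = 2.3182
beam 2: φ=-90°, α=60°
  d=(0.5000,0.8660)  start (2,3)  tX=1.4400 tY=0.6928  stride 1/|dx|=2.0000 1/|dy|=1.1547
    cross y-line → (2,4), t=0.6928
    cross x-line → (3,4), t=1.4400
    cross y-line → (3,5), t=1.8475
    cross y-line → (3,6), t=3.0022 (wall)
  → r_2 = 3.0022
beam 3: φ=-45°, α=105°
  d=(-0.2588,0.9659)  start (2,3)  tX=1.0818 tY=0.6212  stride 1/|dx|=3.8637 1/|dy|=1.0353
    cross y-line → (2,4), t=0.6212
    cross x-line → (1,4), t=1.0818
    cross y-line → (1,5), t=1.6564
    cross y-line → (1,6), t=2.6917 (wall)
  → r_3 = 2.6917
beam 4: φ=0°, α=150°
  d=(-0.8660,0.5000)  start (2,3)  tX=0.3233 tY=1.2000  stride 1/|dx|=1.1547 1/|dy|=2.0000
    cross x-line → (1,3), t=0.3233
    cross y-line → (1,4), t=1.2000
    cross x-line → (0,4), t=1.4780 (wall)
  → r_4 = 1.4780
beam 5: φ=45°, α=195°
  d=(-0.9659,-0.2588)  start (2,3)  tX=0.2899 tY=1.5455  stride 1/|dx|=1.0353 1/|dy|=3.8637
    cross x-line → (1,3), t=0.2899
    cross x-line → (0,3), t=1.3252 (wall)
  → r_5 = 1.3252
beam 6: φ=90°, α=240°
  d=(-0.5000,-0.8660)  start (2,3)  tX=0.5600 tY=0.4619  stride 1/|dx|=2.0000 1/|dy|=1.1547
    cross y-line → (2,2), t=0.4619
    cross x-line → (1,2), t=0.5600
    cross y-line → (1,1), t=1.6166 (wall)
  → r_6 = 1.6166
beam 7: φ=135°, α=285°
  d=(0.2588,-0.9659)  start (2,3)  tX=2.7819 tY=0.4141  stride 1/|dx|=3.8637 1/|dy|=1.0353
    cross y-line → (2,2), t=0.4141
    cross y-line → (2,1), t=1.4494
    cross y-line → (2,0), t=2.4847 (wall)
  → r_7 = 2.4847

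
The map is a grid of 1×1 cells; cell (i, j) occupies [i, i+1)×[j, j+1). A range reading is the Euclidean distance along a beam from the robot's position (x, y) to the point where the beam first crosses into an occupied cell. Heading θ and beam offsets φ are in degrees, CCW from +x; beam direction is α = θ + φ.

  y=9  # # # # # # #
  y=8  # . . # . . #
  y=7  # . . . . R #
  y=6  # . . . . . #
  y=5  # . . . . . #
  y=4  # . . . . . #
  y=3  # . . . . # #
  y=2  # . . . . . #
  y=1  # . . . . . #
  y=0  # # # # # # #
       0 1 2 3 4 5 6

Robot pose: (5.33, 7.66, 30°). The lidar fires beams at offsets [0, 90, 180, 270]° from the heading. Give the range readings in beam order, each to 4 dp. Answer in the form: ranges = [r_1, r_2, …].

ranges = [0.7736, 1.5473, 4.9999, 1.3400]

beam 1: φ=0°, α=30°
  cosα=0.8660 sinα=0.5000 | (5,7) | tMaxX 0.7736 tMaxY 0.6800 | tΔX 1.1547 tΔY 2.0000
    t=0.6800 [y] (5,8)
    t=0.7736 [x] (6,8) — stop
  → r_1 = 0.7736
beam 2: φ=90°, α=120°
  cosα=-0.5000 sinα=0.8660 | (5,7) | tMaxX 0.6600 tMaxY 0.3926 | tΔX 2.0000 tΔY 1.1547
    t=0.3926 [y] (5,8)
    t=0.6600 [x] (4,8)
    t=1.5473 [y] (4,9) — stop
  → r_2 = 1.5473
beam 3: φ=180°, α=210°
  cosα=-0.8660 sinα=-0.5000 | (5,7) | tMaxX 0.3811 tMaxY 1.3200 | tΔX 1.1547 tΔY 2.0000
    t=0.3811 [x] (4,7)
    t=1.3200 [y] (4,6)
    t=1.5358 [x] (3,6)
    t=2.6905 [x] (2,6)
    t=3.3200 [y] (2,5)
    t=3.8452 [x] (1,5)
    t=4.9999 [x] (0,5) — stop
  → r_3 = 4.9999
beam 4: φ=270°, α=300°
  cosα=0.5000 sinα=-0.8660 | (5,7) | tMaxX 1.3400 tMaxY 0.7621 | tΔX 2.0000 tΔY 1.1547
    t=0.7621 [y] (5,6)
    t=1.3400 [x] (6,6) — stop
  → r_4 = 1.3400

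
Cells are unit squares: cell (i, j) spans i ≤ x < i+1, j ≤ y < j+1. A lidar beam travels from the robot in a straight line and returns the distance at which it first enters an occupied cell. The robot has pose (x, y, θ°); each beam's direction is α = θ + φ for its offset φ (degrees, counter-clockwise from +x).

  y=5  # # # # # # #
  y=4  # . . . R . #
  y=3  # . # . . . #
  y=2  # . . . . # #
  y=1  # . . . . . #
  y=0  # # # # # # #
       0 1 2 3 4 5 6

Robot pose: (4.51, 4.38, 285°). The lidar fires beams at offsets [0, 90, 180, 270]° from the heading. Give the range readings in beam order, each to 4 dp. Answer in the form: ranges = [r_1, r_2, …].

beam 1: φ=0°, α=285°
  dir = (cos 285°, sin 285°) = (0.2588, -0.9659); from cell (4,4)
  next x-line at t=1.8932, next y-line at t=0.3934; Δt_x=3.8637, Δt_y=1.0353
    y: enter (4,3) at t=0.3934
    y: enter (4,2) at t=1.4287
    x: enter (5,2) at t=1.8932 ← occupied
  → r_1 = 1.8932
beam 2: φ=90°, α=15°
  dir = (cos 15°, sin 15°) = (0.9659, 0.2588); from cell (4,4)
  next x-line at t=0.5073, next y-line at t=2.3955; Δt_x=1.0353, Δt_y=3.8637
    x: enter (5,4) at t=0.5073
    x: enter (6,4) at t=1.5426 ← occupied
  → r_2 = 1.5426
beam 3: φ=180°, α=105°
  dir = (cos 105°, sin 105°) = (-0.2588, 0.9659); from cell (4,4)
  next x-line at t=1.9705, next y-line at t=0.6419; Δt_x=3.8637, Δt_y=1.0353
    y: enter (4,5) at t=0.6419 ← occupied
  → r_3 = 0.6419
beam 4: φ=270°, α=195°
  dir = (cos 195°, sin 195°) = (-0.9659, -0.2588); from cell (4,4)
  next x-line at t=0.5280, next y-line at t=1.4682; Δt_x=1.0353, Δt_y=3.8637
    x: enter (3,4) at t=0.5280
    y: enter (3,3) at t=1.4682
    x: enter (2,3) at t=1.5633 ← occupied
  → r_4 = 1.5633

ranges = [1.8932, 1.5426, 0.6419, 1.5633]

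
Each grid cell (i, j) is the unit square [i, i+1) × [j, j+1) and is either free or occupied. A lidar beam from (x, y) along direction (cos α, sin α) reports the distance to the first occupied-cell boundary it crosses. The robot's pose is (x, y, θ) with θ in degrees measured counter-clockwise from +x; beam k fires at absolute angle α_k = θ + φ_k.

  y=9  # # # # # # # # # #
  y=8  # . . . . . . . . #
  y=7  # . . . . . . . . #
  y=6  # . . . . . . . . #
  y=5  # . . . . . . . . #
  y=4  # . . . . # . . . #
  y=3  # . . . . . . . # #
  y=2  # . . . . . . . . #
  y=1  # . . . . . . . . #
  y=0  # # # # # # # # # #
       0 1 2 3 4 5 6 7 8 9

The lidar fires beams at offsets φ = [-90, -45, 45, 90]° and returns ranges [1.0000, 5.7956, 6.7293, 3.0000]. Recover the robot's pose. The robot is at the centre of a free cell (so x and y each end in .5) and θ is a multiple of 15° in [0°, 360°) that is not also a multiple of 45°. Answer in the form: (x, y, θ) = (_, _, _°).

Candidates: 62 free-cell centres × 16 headings = 992 poses. Raycast each; keep the one whose scan matches to 4 dp.
  (1.5, 7.5, 330°): beam 2 = 6.7293 ≠ 5.7956 ✗
  (8.5, 4.5, 105°): beam 1 = 0.5176 ≠ 1.0000 ✗
  (2.5, 6.5, 345°): beam 1 = 5.6940 ≠ 1.0000 ✗
  …
  (7.5, 2.5, 120°): r_1=1.0000, r_2=5.7956, r_3=6.7293, r_4=3.0000 — all match ✓
No second candidate reproduces the full scan.

(x, y, θ) = (7.5, 2.5, 120°)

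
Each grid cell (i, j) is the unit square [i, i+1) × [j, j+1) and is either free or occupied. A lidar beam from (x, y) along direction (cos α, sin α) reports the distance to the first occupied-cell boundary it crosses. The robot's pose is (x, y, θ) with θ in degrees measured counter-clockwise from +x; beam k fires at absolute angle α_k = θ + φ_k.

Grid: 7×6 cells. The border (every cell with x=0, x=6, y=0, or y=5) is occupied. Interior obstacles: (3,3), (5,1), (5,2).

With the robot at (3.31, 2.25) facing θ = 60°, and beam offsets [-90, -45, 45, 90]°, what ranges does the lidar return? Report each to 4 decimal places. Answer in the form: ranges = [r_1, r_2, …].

beam 1: φ=-90°, α=330°
  dir = (cos 330°, sin 330°) = (0.8660, -0.5000); from cell (3,2)
  next x-line at t=0.7967, next y-line at t=0.5000; Δt_x=1.1547, Δt_y=2.0000
    y: enter (3,1) at t=0.5000
    x: enter (4,1) at t=0.7967
    x: enter (5,1) at t=1.9514 ← occupied
  → r_1 = 1.9514
beam 2: φ=-45°, α=15°
  dir = (cos 15°, sin 15°) = (0.9659, 0.2588); from cell (3,2)
  next x-line at t=0.7143, next y-line at t=2.8978; Δt_x=1.0353, Δt_y=3.8637
    x: enter (4,2) at t=0.7143
    x: enter (5,2) at t=1.7496 ← occupied
  → r_2 = 1.7496
beam 3: φ=45°, α=105°
  dir = (cos 105°, sin 105°) = (-0.2588, 0.9659); from cell (3,2)
  next x-line at t=1.1977, next y-line at t=0.7765; Δt_x=3.8637, Δt_y=1.0353
    y: enter (3,3) at t=0.7765 ← occupied
  → r_3 = 0.7765
beam 4: φ=90°, α=150°
  dir = (cos 150°, sin 150°) = (-0.8660, 0.5000); from cell (3,2)
  next x-line at t=0.3580, next y-line at t=1.5000; Δt_x=1.1547, Δt_y=2.0000
    x: enter (2,2) at t=0.3580
    y: enter (2,3) at t=1.5000
    x: enter (1,3) at t=1.5127
    x: enter (0,3) at t=2.6674 ← occupied
  → r_4 = 2.6674

ranges = [1.9514, 1.7496, 0.7765, 2.6674]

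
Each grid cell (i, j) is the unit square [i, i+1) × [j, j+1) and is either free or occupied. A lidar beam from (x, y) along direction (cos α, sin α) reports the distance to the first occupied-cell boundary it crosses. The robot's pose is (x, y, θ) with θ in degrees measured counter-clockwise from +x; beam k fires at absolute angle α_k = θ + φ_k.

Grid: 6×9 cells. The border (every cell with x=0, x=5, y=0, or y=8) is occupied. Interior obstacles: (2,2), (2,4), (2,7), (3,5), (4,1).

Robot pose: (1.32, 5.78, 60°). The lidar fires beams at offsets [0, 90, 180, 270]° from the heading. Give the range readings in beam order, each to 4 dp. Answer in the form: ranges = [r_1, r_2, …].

ranges = [1.4087, 0.3695, 0.6400, 1.5600]

beam 1: φ=0°, α=60°
  dir = (cos 60°, sin 60°) = (0.5000, 0.8660); from cell (1,5)
  next x-line at t=1.3600, next y-line at t=0.2540; Δt_x=2.0000, Δt_y=1.1547
    y: enter (1,6) at t=0.2540
    x: enter (2,6) at t=1.3600
    y: enter (2,7) at t=1.4087 ← occupied
  → r_1 = 1.4087
beam 2: φ=90°, α=150°
  dir = (cos 150°, sin 150°) = (-0.8660, 0.5000); from cell (1,5)
  next x-line at t=0.3695, next y-line at t=0.4400; Δt_x=1.1547, Δt_y=2.0000
    x: enter (0,5) at t=0.3695 ← occupied
  → r_2 = 0.3695
beam 3: φ=180°, α=240°
  dir = (cos 240°, sin 240°) = (-0.5000, -0.8660); from cell (1,5)
  next x-line at t=0.6400, next y-line at t=0.9007; Δt_x=2.0000, Δt_y=1.1547
    x: enter (0,5) at t=0.6400 ← occupied
  → r_3 = 0.6400
beam 4: φ=270°, α=330°
  dir = (cos 330°, sin 330°) = (0.8660, -0.5000); from cell (1,5)
  next x-line at t=0.7852, next y-line at t=1.5600; Δt_x=1.1547, Δt_y=2.0000
    x: enter (2,5) at t=0.7852
    y: enter (2,4) at t=1.5600 ← occupied
  → r_4 = 1.5600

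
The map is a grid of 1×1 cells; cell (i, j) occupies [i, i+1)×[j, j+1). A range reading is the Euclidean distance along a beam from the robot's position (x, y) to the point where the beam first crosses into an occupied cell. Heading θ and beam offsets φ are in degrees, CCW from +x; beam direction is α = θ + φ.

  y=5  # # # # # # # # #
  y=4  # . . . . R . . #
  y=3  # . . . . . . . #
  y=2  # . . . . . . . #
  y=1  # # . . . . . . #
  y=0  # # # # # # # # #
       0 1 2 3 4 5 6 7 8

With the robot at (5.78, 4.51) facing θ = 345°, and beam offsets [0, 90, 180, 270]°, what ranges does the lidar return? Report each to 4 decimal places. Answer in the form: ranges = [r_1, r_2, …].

ranges = [2.2983, 0.5073, 1.8932, 3.6338]

beam 1: φ=0°, α=345°
  direction (0.9659, -0.2588); cell (5,4); t to first gridline: x 0.2278, y 1.9705 (then +1.0353 / +3.8637)
    (6,4) via x @ 0.2278
    (7,4) via x @ 1.2630
    (7,3) via y @ 1.9705
    (8,3) via x @ 2.2983  # hit
  → r_1 = 2.2983
beam 2: φ=90°, α=75°
  direction (0.2588, 0.9659); cell (5,4); t to first gridline: x 0.8500, y 0.5073 (then +3.8637 / +1.0353)
    (5,5) via y @ 0.5073  # hit
  → r_2 = 0.5073
beam 3: φ=180°, α=165°
  direction (-0.9659, 0.2588); cell (5,4); t to first gridline: x 0.8075, y 1.8932 (then +1.0353 / +3.8637)
    (4,4) via x @ 0.8075
    (3,4) via x @ 1.8428
    (3,5) via y @ 1.8932  # hit
  → r_3 = 1.8932
beam 4: φ=270°, α=255°
  direction (-0.2588, -0.9659); cell (5,4); t to first gridline: x 3.0137, y 0.5280 (then +3.8637 / +1.0353)
    (5,3) via y @ 0.5280
    (5,2) via y @ 1.5633
    (5,1) via y @ 2.5985
    (4,1) via x @ 3.0137
    (4,0) via y @ 3.6338  # hit
  → r_4 = 3.6338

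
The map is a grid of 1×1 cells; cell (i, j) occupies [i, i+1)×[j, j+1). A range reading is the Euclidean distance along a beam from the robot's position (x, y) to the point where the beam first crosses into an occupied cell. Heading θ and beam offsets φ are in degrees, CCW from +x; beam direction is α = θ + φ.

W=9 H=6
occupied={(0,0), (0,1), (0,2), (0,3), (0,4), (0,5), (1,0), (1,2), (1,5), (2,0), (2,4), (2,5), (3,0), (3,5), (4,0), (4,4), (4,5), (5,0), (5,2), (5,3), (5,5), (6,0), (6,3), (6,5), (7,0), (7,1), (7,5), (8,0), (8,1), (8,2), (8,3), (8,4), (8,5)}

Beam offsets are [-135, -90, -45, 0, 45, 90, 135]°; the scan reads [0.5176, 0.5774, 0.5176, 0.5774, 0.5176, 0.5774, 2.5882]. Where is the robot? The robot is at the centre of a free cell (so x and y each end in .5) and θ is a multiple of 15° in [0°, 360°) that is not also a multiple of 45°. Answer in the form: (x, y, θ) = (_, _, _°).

Candidates: 21 free-cell centres × 16 headings = 336 poses. Raycast each; keep the one whose scan matches to 4 dp.
  (2.5, 3.5, 345°): beam 1 = 1.0000 ≠ 0.5176 ✗
  (5.5, 4.5, 330°): beam 4 = 1.0000 ≠ 0.5774 ✗
  (4.5, 3.5, 330°): beam 1 = 2.5882 ≠ 0.5176 ✗
  (2.5, 3.5, 150°): beam 1 = 1.9319 ≠ 0.5176 ✗
  …
  (5.5, 4.5, 210°): r_1=0.5176, r_2=0.5774, r_3=0.5176, r_4=0.5774, r_5=0.5176, r_6=0.5774, r_7=2.5882 — all match ✓
Unique over the lattice → pose = (5.5, 4.5, 210°).

(x, y, θ) = (5.5, 4.5, 210°)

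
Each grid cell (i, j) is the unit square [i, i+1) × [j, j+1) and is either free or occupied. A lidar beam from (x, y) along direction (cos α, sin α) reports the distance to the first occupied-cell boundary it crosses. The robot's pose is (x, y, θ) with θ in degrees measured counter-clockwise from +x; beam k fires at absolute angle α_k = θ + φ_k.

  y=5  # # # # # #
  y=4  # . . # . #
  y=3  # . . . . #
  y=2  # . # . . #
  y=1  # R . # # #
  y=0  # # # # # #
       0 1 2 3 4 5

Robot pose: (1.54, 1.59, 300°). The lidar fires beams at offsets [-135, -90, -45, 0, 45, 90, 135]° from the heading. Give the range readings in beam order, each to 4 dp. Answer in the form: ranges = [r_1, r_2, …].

ranges = [0.5590, 0.6235, 0.6108, 0.6813, 1.5115, 0.8200, 3.5303]

beam 1: φ=-135°, α=165°
  dir = (cos 165°, sin 165°) = (-0.9659, 0.2588); from cell (1,1)
  next x-line at t=0.5590, next y-line at t=1.5841; Δt_x=1.0353, Δt_y=3.8637
    x: enter (0,1) at t=0.5590 ← occupied
  → r_1 = 0.5590
beam 2: φ=-90°, α=210°
  dir = (cos 210°, sin 210°) = (-0.8660, -0.5000); from cell (1,1)
  next x-line at t=0.6235, next y-line at t=1.1800; Δt_x=1.1547, Δt_y=2.0000
    x: enter (0,1) at t=0.6235 ← occupied
  → r_2 = 0.6235
beam 3: φ=-45°, α=255°
  dir = (cos 255°, sin 255°) = (-0.2588, -0.9659); from cell (1,1)
  next x-line at t=2.0864, next y-line at t=0.6108; Δt_x=3.8637, Δt_y=1.0353
    y: enter (1,0) at t=0.6108 ← occupied
  → r_3 = 0.6108
beam 4: φ=0°, α=300°
  dir = (cos 300°, sin 300°) = (0.5000, -0.8660); from cell (1,1)
  next x-line at t=0.9200, next y-line at t=0.6813; Δt_x=2.0000, Δt_y=1.1547
    y: enter (1,0) at t=0.6813 ← occupied
  → r_4 = 0.6813
beam 5: φ=45°, α=345°
  dir = (cos 345°, sin 345°) = (0.9659, -0.2588); from cell (1,1)
  next x-line at t=0.4762, next y-line at t=2.2796; Δt_x=1.0353, Δt_y=3.8637
    x: enter (2,1) at t=0.4762
    x: enter (3,1) at t=1.5115 ← occupied
  → r_5 = 1.5115
beam 6: φ=90°, α=30°
  dir = (cos 30°, sin 30°) = (0.8660, 0.5000); from cell (1,1)
  next x-line at t=0.5312, next y-line at t=0.8200; Δt_x=1.1547, Δt_y=2.0000
    x: enter (2,1) at t=0.5312
    y: enter (2,2) at t=0.8200 ← occupied
  → r_6 = 0.8200
beam 7: φ=135°, α=75°
  dir = (cos 75°, sin 75°) = (0.2588, 0.9659); from cell (1,1)
  next x-line at t=1.7773, next y-line at t=0.4245; Δt_x=3.8637, Δt_y=1.0353
    y: enter (1,2) at t=0.4245
    y: enter (1,3) at t=1.4597
    x: enter (2,3) at t=1.7773
    y: enter (2,4) at t=2.4950
    y: enter (2,5) at t=3.5303 ← occupied
  → r_7 = 3.5303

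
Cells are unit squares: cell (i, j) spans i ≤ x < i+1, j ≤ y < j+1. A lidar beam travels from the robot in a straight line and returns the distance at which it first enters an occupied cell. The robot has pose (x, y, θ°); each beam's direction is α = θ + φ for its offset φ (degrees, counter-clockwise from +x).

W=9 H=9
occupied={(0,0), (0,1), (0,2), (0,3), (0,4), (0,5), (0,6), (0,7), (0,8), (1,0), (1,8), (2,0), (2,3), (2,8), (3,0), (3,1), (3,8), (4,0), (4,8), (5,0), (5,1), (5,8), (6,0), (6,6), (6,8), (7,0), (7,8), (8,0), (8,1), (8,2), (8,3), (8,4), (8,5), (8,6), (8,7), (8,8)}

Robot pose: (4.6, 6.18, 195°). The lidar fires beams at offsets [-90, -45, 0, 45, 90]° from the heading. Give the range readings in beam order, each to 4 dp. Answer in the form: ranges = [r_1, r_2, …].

ranges = [1.8842, 3.6400, 3.7270, 3.2000, 4.3275]

beam 1: φ=-90°, α=105°
  direction (-0.2588, 0.9659); cell (4,6); t to first gridline: x 2.3182, y 0.8489 (then +3.8637 / +1.0353)
    (4,7) via y @ 0.8489
    (4,8) via y @ 1.8842  # hit
  → r_1 = 1.8842
beam 2: φ=-45°, α=150°
  direction (-0.8660, 0.5000); cell (4,6); t to first gridline: x 0.6928, y 1.6400 (then +1.1547 / +2.0000)
    (3,6) via x @ 0.6928
    (3,7) via y @ 1.6400
    (2,7) via x @ 1.8475
    (1,7) via x @ 3.0022
    (1,8) via y @ 3.6400  # hit
  → r_2 = 3.6400
beam 3: φ=0°, α=195°
  direction (-0.9659, -0.2588); cell (4,6); t to first gridline: x 0.6212, y 0.6955 (then +1.0353 / +3.8637)
    (3,6) via x @ 0.6212
    (3,5) via y @ 0.6955
    (2,5) via x @ 1.6564
    (1,5) via x @ 2.6917
    (0,5) via x @ 3.7270  # hit
  → r_3 = 3.7270
beam 4: φ=45°, α=240°
  direction (-0.5000, -0.8660); cell (4,6); t to first gridline: x 1.2000, y 0.2078 (then +2.0000 / +1.1547)
    (4,5) via y @ 0.2078
    (3,5) via x @ 1.2000
    (3,4) via y @ 1.3625
    (3,3) via y @ 2.5172
    (2,3) via x @ 3.2000  # hit
  → r_4 = 3.2000
beam 5: φ=90°, α=285°
  direction (0.2588, -0.9659); cell (4,6); t to first gridline: x 1.5455, y 0.1863 (then +3.8637 / +1.0353)
    (4,5) via y @ 0.1863
    (4,4) via y @ 1.2216
    (5,4) via x @ 1.5455
    (5,3) via y @ 2.2569
    (5,2) via y @ 3.2922
    (5,1) via y @ 4.3275  # hit
  → r_5 = 4.3275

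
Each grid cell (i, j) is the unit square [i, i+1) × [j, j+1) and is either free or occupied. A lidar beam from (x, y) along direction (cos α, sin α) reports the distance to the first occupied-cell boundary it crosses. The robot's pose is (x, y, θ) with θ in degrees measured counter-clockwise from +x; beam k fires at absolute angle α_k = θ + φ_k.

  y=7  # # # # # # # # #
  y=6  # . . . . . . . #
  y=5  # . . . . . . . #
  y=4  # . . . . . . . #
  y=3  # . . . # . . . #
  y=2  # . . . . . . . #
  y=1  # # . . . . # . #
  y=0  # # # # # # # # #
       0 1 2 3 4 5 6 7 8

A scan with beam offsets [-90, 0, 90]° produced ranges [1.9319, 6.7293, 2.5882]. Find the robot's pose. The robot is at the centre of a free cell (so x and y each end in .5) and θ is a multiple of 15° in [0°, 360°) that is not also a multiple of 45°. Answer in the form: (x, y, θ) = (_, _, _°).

Enumerate (i+0.5, j+0.5, θ) over the 39 free cells and 16 admissible headings. For each, cast all 3 beams and compare to the given ranges.
  (3.5, 6.5, 210°): beam 1 = 0.5774 ≠ 1.9319 ✗
  (7.5, 4.5, 105°): beam 1 = 0.5176 ≠ 1.9319 ✗
  (2.5, 3.5, 330°): beam 1 = 1.7321 ≠ 1.9319 ✗
  (6.5, 3.5, 345°): beam 1 = 1.5529 ≠ 1.9319 ✗
  (2.5, 5.5, 255°): beam 1 = 1.5529 ≠ 1.9319 ✗
  …
  (7.5, 4.5, 165°): r_1=1.9319, r_2=6.7293, r_3=2.5882 — all match ✓
Only this pose fits every beam.

(x, y, θ) = (7.5, 4.5, 165°)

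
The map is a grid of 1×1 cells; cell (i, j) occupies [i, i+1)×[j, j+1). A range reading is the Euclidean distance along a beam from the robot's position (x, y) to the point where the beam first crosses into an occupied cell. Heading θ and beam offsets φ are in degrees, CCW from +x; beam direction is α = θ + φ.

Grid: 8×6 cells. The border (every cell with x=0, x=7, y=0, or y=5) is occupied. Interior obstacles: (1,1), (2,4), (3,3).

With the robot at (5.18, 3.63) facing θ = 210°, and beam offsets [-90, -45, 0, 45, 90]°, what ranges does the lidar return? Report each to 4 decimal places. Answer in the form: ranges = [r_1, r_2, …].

beam 1: φ=-90°, α=120°
  direction (-0.5000, 0.8660); cell (5,3); t to first gridline: x 0.3600, y 0.4272 (then +2.0000 / +1.1547)
    (4,3) via x @ 0.3600
    (4,4) via y @ 0.4272
    (4,5) via y @ 1.5819  # hit
  → r_1 = 1.5819
beam 2: φ=-45°, α=165°
  direction (-0.9659, 0.2588); cell (5,3); t to first gridline: x 0.1863, y 1.4296 (then +1.0353 / +3.8637)
    (4,3) via x @ 0.1863
    (3,3) via x @ 1.2216  # hit
  → r_2 = 1.2216
beam 3: φ=0°, α=210°
  direction (-0.8660, -0.5000); cell (5,3); t to first gridline: x 0.2078, y 1.2600 (then +1.1547 / +2.0000)
    (4,3) via x @ 0.2078
    (4,2) via y @ 1.2600
    (3,2) via x @ 1.3625
    (2,2) via x @ 2.5172
    (2,1) via y @ 3.2600
    (1,1) via x @ 3.6719  # hit
  → r_3 = 3.6719
beam 4: φ=45°, α=255°
  direction (-0.2588, -0.9659); cell (5,3); t to first gridline: x 0.6955, y 0.6522 (then +3.8637 / +1.0353)
    (5,2) via y @ 0.6522
    (4,2) via x @ 0.6955
    (4,1) via y @ 1.6875
    (4,0) via y @ 2.7228  # hit
  → r_4 = 2.7228
beam 5: φ=90°, α=300°
  direction (0.5000, -0.8660); cell (5,3); t to first gridline: x 1.6400, y 0.7275 (then +2.0000 / +1.1547)
    (5,2) via y @ 0.7275
    (6,2) via x @ 1.6400
    (6,1) via y @ 1.8822
    (6,0) via y @ 3.0369  # hit
  → r_5 = 3.0369

ranges = [1.5819, 1.2216, 3.6719, 2.7228, 3.0369]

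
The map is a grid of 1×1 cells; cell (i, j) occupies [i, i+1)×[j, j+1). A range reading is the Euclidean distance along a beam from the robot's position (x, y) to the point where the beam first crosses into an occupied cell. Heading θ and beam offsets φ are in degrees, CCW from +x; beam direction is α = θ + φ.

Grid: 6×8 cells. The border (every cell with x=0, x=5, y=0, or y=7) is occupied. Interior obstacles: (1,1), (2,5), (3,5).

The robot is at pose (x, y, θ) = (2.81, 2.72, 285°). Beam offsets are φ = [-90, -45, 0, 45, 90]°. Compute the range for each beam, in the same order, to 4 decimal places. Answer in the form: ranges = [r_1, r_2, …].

ranges = [1.8738, 1.6200, 1.7807, 2.5288, 2.2673]

beam 1: φ=-90°, α=195°
  direction (-0.9659, -0.2588); cell (2,2); t to first gridline: x 0.8386, y 2.7819 (then +1.0353 / +3.8637)
    (1,2) via x @ 0.8386
    (0,2) via x @ 1.8738  # hit
  → r_1 = 1.8738
beam 2: φ=-45°, α=240°
  direction (-0.5000, -0.8660); cell (2,2); t to first gridline: x 1.6200, y 0.8314 (then +2.0000 / +1.1547)
    (2,1) via y @ 0.8314
    (1,1) via x @ 1.6200  # hit
  → r_2 = 1.6200
beam 3: φ=0°, α=285°
  direction (0.2588, -0.9659); cell (2,2); t to first gridline: x 0.7341, y 0.7454 (then +3.8637 / +1.0353)
    (3,2) via x @ 0.7341
    (3,1) via y @ 0.7454
    (3,0) via y @ 1.7807  # hit
  → r_3 = 1.7807
beam 4: φ=45°, α=330°
  direction (0.8660, -0.5000); cell (2,2); t to first gridline: x 0.2194, y 1.4400 (then +1.1547 / +2.0000)
    (3,2) via x @ 0.2194
    (4,2) via x @ 1.3741
    (4,1) via y @ 1.4400
    (5,1) via x @ 2.5288  # hit
  → r_4 = 2.5288
beam 5: φ=90°, α=15°
  direction (0.9659, 0.2588); cell (2,2); t to first gridline: x 0.1967, y 1.0818 (then +1.0353 / +3.8637)
    (3,2) via x @ 0.1967
    (3,3) via y @ 1.0818
    (4,3) via x @ 1.2320
    (5,3) via x @ 2.2673  # hit
  → r_5 = 2.2673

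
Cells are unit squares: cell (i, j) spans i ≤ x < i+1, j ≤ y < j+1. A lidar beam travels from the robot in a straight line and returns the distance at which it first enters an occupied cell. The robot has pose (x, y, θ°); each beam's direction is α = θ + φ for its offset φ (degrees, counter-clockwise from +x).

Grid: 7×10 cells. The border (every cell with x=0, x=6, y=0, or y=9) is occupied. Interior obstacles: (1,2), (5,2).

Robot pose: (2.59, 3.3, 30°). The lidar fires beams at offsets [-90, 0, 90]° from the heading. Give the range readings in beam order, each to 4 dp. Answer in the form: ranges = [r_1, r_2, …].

ranges = [2.6558, 3.9375, 3.1800]

beam 1: φ=-90°, α=300°
  direction (0.5000, -0.8660); cell (2,3); t to first gridline: x 0.8200, y 0.3464 (then +2.0000 / +1.1547)
    (2,2) via y @ 0.3464
    (3,2) via x @ 0.8200
    (3,1) via y @ 1.5011
    (3,0) via y @ 2.6558  # hit
  → r_1 = 2.6558
beam 2: φ=0°, α=30°
  direction (0.8660, 0.5000); cell (2,3); t to first gridline: x 0.4734, y 1.4000 (then +1.1547 / +2.0000)
    (3,3) via x @ 0.4734
    (3,4) via y @ 1.4000
    (4,4) via x @ 1.6281
    (5,4) via x @ 2.7828
    (5,5) via y @ 3.4000
    (6,5) via x @ 3.9375  # hit
  → r_2 = 3.9375
beam 3: φ=90°, α=120°
  direction (-0.5000, 0.8660); cell (2,3); t to first gridline: x 1.1800, y 0.8083 (then +2.0000 / +1.1547)
    (2,4) via y @ 0.8083
    (1,4) via x @ 1.1800
    (1,5) via y @ 1.9630
    (1,6) via y @ 3.1177
    (0,6) via x @ 3.1800  # hit
  → r_3 = 3.1800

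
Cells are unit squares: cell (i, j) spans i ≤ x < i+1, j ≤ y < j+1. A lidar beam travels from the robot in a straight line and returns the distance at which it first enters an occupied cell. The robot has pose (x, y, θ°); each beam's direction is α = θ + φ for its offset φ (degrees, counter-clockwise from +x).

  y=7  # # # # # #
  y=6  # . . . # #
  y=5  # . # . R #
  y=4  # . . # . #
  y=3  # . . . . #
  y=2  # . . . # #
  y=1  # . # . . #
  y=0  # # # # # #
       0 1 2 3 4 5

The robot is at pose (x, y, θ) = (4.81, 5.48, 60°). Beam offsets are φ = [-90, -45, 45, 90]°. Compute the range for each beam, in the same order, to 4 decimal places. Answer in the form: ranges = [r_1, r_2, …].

ranges = [0.2194, 0.1967, 0.5383, 3.0400]

beam 1: φ=-90°, α=330°
  direction (0.8660, -0.5000); cell (4,5); t to first gridline: x 0.2194, y 0.9600 (then +1.1547 / +2.0000)
    (5,5) via x @ 0.2194  # hit
  → r_1 = 0.2194
beam 2: φ=-45°, α=15°
  direction (0.9659, 0.2588); cell (4,5); t to first gridline: x 0.1967, y 2.0091 (then +1.0353 / +3.8637)
    (5,5) via x @ 0.1967  # hit
  → r_2 = 0.1967
beam 3: φ=45°, α=105°
  direction (-0.2588, 0.9659); cell (4,5); t to first gridline: x 3.1296, y 0.5383 (then +3.8637 / +1.0353)
    (4,6) via y @ 0.5383  # hit
  → r_3 = 0.5383
beam 4: φ=90°, α=150°
  direction (-0.8660, 0.5000); cell (4,5); t to first gridline: x 0.9353, y 1.0400 (then +1.1547 / +2.0000)
    (3,5) via x @ 0.9353
    (3,6) via y @ 1.0400
    (2,6) via x @ 2.0900
    (2,7) via y @ 3.0400  # hit
  → r_4 = 3.0400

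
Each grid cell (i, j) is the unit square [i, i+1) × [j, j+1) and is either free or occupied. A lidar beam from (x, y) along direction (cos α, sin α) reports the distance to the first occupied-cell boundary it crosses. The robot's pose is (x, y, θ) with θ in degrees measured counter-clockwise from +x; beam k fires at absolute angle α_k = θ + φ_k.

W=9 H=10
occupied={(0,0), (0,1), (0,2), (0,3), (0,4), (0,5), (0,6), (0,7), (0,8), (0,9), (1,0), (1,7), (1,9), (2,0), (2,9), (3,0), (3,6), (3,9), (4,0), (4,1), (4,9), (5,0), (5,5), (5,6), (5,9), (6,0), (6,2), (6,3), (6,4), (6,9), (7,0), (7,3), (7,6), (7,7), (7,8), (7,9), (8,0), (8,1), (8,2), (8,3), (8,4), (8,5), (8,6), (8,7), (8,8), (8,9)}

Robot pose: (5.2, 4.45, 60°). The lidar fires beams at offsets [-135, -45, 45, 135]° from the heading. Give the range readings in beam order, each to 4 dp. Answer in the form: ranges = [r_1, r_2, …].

ranges = [3.5717, 0.8282, 0.5694, 4.3482]

beam 1: φ=-135°, α=285°
  d=(0.2588,-0.9659)  start (5,4)  tX=3.0910 tY=0.4659  stride 1/|dx|=3.8637 1/|dy|=1.0353
    cross y-line → (5,3), t=0.4659
    cross y-line → (5,2), t=1.5012
    cross y-line → (5,1), t=2.5364
    cross x-line → (6,1), t=3.0910
    cross y-line → (6,0), t=3.5717 (wall)
  → r_1 = 3.5717
beam 2: φ=-45°, α=15°
  d=(0.9659,0.2588)  start (5,4)  tX=0.8282 tY=2.1250  stride 1/|dx|=1.0353 1/|dy|=3.8637
    cross x-line → (6,4), t=0.8282 (wall)
  → r_2 = 0.8282
beam 3: φ=45°, α=105°
  d=(-0.2588,0.9659)  start (5,4)  tX=0.7727 tY=0.5694  stride 1/|dx|=3.8637 1/|dy|=1.0353
    cross y-line → (5,5), t=0.5694 (wall)
  → r_3 = 0.5694
beam 4: φ=135°, α=195°
  d=(-0.9659,-0.2588)  start (5,4)  tX=0.2071 tY=1.7387  stride 1/|dx|=1.0353 1/|dy|=3.8637
    cross x-line → (4,4), t=0.2071
    cross x-line → (3,4), t=1.2423
    cross y-line → (3,3), t=1.7387
    cross x-line → (2,3), t=2.2776
    cross x-line → (1,3), t=3.3129
    cross x-line → (0,3), t=4.3482 (wall)
  → r_4 = 4.3482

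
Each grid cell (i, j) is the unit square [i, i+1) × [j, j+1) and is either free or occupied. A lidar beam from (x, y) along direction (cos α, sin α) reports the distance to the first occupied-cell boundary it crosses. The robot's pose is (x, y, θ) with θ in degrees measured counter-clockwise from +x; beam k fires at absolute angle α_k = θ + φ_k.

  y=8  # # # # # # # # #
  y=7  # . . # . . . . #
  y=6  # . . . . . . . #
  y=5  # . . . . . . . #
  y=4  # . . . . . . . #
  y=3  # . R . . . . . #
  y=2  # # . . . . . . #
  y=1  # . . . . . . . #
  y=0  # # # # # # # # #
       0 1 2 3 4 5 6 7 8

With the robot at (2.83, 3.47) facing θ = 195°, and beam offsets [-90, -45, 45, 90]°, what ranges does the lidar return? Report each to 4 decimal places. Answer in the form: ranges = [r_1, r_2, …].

beam 1: φ=-90°, α=105°
  direction (-0.2588, 0.9659); cell (2,3); t to first gridline: x 3.2069, y 0.5487 (then +3.8637 / +1.0353)
    (2,4) via y @ 0.5487
    (2,5) via y @ 1.5840
    (2,6) via y @ 2.6192
    (1,6) via x @ 3.2069
    (1,7) via y @ 3.6545
    (1,8) via y @ 4.6898  # hit
  → r_1 = 4.6898
beam 2: φ=-45°, α=150°
  direction (-0.8660, 0.5000); cell (2,3); t to first gridline: x 0.9584, y 1.0600 (then +1.1547 / +2.0000)
    (1,3) via x @ 0.9584
    (1,4) via y @ 1.0600
    (0,4) via x @ 2.1131  # hit
  → r_2 = 2.1131
beam 3: φ=45°, α=240°
  direction (-0.5000, -0.8660); cell (2,3); t to first gridline: x 1.6600, y 0.5427 (then +2.0000 / +1.1547)
    (2,2) via y @ 0.5427
    (1,2) via x @ 1.6600  # hit
  → r_3 = 1.6600
beam 4: φ=90°, α=285°
  direction (0.2588, -0.9659); cell (2,3); t to first gridline: x 0.6568, y 0.4866 (then +3.8637 / +1.0353)
    (2,2) via y @ 0.4866
    (3,2) via x @ 0.6568
    (3,1) via y @ 1.5219
    (3,0) via y @ 2.5571  # hit
  → r_4 = 2.5571

ranges = [4.6898, 2.1131, 1.6600, 2.5571]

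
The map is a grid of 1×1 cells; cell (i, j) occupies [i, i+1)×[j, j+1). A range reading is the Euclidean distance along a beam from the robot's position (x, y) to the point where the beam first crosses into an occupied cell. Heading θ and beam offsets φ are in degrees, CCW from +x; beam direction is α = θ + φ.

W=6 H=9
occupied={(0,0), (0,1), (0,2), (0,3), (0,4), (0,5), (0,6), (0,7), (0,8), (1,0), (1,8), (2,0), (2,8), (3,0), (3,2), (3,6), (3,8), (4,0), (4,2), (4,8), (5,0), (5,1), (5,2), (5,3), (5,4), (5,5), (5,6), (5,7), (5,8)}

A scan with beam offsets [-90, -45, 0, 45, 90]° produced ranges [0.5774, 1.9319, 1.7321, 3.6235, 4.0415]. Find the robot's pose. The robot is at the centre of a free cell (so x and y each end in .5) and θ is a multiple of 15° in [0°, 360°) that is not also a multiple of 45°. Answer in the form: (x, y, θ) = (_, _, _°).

Candidates: 25 free-cell centres × 16 headings = 400 poses. Raycast each; keep the one whose scan matches to 4 dp.
  (4.5, 3.5, 330°): beam 2 = 0.5176 ≠ 1.9319 ✗
  (3.5, 5.5, 150°): beam 2 = 0.5176 ≠ 1.9319 ✗
  (3.5, 3.5, 75°): beam 1 = 1.5529 ≠ 0.5774 ✗
  …
  (4.5, 4.5, 120°): r_1=0.5774, r_2=1.9319, r_3=1.7321, r_4=3.6235, r_5=4.0415 — all match ✓
No second candidate reproduces the full scan.

(x, y, θ) = (4.5, 4.5, 120°)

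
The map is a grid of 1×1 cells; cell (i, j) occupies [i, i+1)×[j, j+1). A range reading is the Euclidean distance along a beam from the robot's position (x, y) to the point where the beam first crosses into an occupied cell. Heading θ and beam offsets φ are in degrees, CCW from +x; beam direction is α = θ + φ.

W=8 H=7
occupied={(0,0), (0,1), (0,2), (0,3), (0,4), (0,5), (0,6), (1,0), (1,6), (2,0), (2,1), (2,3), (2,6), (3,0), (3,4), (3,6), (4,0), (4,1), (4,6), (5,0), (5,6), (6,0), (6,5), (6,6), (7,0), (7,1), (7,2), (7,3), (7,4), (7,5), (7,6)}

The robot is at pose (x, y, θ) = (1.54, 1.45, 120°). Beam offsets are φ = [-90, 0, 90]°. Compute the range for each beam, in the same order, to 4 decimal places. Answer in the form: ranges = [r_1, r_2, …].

ranges = [0.5312, 1.0800, 0.6235]

beam 1: φ=-90°, α=30°
  dir = (cos 30°, sin 30°) = (0.8660, 0.5000); from cell (1,1)
  next x-line at t=0.5312, next y-line at t=1.1000; Δt_x=1.1547, Δt_y=2.0000
    x: enter (2,1) at t=0.5312 ← occupied
  → r_1 = 0.5312
beam 2: φ=0°, α=120°
  dir = (cos 120°, sin 120°) = (-0.5000, 0.8660); from cell (1,1)
  next x-line at t=1.0800, next y-line at t=0.6351; Δt_x=2.0000, Δt_y=1.1547
    y: enter (1,2) at t=0.6351
    x: enter (0,2) at t=1.0800 ← occupied
  → r_2 = 1.0800
beam 3: φ=90°, α=210°
  dir = (cos 210°, sin 210°) = (-0.8660, -0.5000); from cell (1,1)
  next x-line at t=0.6235, next y-line at t=0.9000; Δt_x=1.1547, Δt_y=2.0000
    x: enter (0,1) at t=0.6235 ← occupied
  → r_3 = 0.6235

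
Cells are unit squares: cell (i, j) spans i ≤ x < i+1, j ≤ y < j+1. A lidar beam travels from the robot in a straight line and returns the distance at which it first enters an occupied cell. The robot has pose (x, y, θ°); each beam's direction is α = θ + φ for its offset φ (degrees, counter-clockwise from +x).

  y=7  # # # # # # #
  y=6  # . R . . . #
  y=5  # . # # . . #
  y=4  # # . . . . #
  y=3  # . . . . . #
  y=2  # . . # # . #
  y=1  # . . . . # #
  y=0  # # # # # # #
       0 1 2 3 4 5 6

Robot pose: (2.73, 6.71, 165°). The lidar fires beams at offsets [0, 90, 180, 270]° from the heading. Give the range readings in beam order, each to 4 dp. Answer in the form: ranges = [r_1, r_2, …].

ranges = [1.1205, 0.7350, 3.3854, 0.3002]

beam 1: φ=0°, α=165°
  dir = (cos 165°, sin 165°) = (-0.9659, 0.2588); from cell (2,6)
  next x-line at t=0.7558, next y-line at t=1.1205; Δt_x=1.0353, Δt_y=3.8637
    x: enter (1,6) at t=0.7558
    y: enter (1,7) at t=1.1205 ← occupied
  → r_1 = 1.1205
beam 2: φ=90°, α=255°
  dir = (cos 255°, sin 255°) = (-0.2588, -0.9659); from cell (2,6)
  next x-line at t=2.8205, next y-line at t=0.7350; Δt_x=3.8637, Δt_y=1.0353
    y: enter (2,5) at t=0.7350 ← occupied
  → r_2 = 0.7350
beam 3: φ=180°, α=345°
  dir = (cos 345°, sin 345°) = (0.9659, -0.2588); from cell (2,6)
  next x-line at t=0.2795, next y-line at t=2.7432; Δt_x=1.0353, Δt_y=3.8637
    x: enter (3,6) at t=0.2795
    x: enter (4,6) at t=1.3148
    x: enter (5,6) at t=2.3501
    y: enter (5,5) at t=2.7432
    x: enter (6,5) at t=3.3854 ← occupied
  → r_3 = 3.3854
beam 4: φ=270°, α=75°
  dir = (cos 75°, sin 75°) = (0.2588, 0.9659); from cell (2,6)
  next x-line at t=1.0432, next y-line at t=0.3002; Δt_x=3.8637, Δt_y=1.0353
    y: enter (2,7) at t=0.3002 ← occupied
  → r_4 = 0.3002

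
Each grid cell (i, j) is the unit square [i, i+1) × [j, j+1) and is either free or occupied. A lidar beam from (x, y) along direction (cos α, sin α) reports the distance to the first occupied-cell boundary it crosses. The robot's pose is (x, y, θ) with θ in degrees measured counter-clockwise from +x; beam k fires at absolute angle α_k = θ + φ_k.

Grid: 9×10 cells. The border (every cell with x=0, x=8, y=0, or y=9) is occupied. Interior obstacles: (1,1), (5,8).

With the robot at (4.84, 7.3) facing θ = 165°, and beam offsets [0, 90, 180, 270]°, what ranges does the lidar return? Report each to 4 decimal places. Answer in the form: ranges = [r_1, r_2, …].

beam 1: φ=0°, α=165°
  dir = (cos 165°, sin 165°) = (-0.9659, 0.2588); from cell (4,7)
  next x-line at t=0.8696, next y-line at t=2.7046; Δt_x=1.0353, Δt_y=3.8637
    x: enter (3,7) at t=0.8696
    x: enter (2,7) at t=1.9049
    y: enter (2,8) at t=2.7046
    x: enter (1,8) at t=2.9402
    x: enter (0,8) at t=3.9755 ← occupied
  → r_1 = 3.9755
beam 2: φ=90°, α=255°
  dir = (cos 255°, sin 255°) = (-0.2588, -0.9659); from cell (4,7)
  next x-line at t=3.2455, next y-line at t=0.3106; Δt_x=3.8637, Δt_y=1.0353
    y: enter (4,6) at t=0.3106
    y: enter (4,5) at t=1.3459
    y: enter (4,4) at t=2.3811
    x: enter (3,4) at t=3.2455
    y: enter (3,3) at t=3.4164
    y: enter (3,2) at t=4.4517
    y: enter (3,1) at t=5.4870
    y: enter (3,0) at t=6.5222 ← occupied
  → r_2 = 6.5222
beam 3: φ=180°, α=345°
  dir = (cos 345°, sin 345°) = (0.9659, -0.2588); from cell (4,7)
  next x-line at t=0.1656, next y-line at t=1.1591; Δt_x=1.0353, Δt_y=3.8637
    x: enter (5,7) at t=0.1656
    y: enter (5,6) at t=1.1591
    x: enter (6,6) at t=1.2009
    x: enter (7,6) at t=2.2362
    x: enter (8,6) at t=3.2715 ← occupied
  → r_3 = 3.2715
beam 4: φ=270°, α=75°
  dir = (cos 75°, sin 75°) = (0.2588, 0.9659); from cell (4,7)
  next x-line at t=0.6182, next y-line at t=0.7247; Δt_x=3.8637, Δt_y=1.0353
    x: enter (5,7) at t=0.6182
    y: enter (5,8) at t=0.7247 ← occupied
  → r_4 = 0.7247

ranges = [3.9755, 6.5222, 3.2715, 0.7247]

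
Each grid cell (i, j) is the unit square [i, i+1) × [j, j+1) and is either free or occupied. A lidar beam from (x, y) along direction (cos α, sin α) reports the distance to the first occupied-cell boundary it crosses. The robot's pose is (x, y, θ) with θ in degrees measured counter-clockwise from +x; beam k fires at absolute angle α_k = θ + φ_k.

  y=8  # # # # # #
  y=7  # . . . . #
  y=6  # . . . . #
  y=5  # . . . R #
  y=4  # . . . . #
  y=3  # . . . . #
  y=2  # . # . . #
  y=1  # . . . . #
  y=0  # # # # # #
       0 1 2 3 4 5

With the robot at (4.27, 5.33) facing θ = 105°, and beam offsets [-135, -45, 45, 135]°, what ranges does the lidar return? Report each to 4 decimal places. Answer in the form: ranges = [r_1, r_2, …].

beam 1: φ=-135°, α=330°
  direction (0.8660, -0.5000); cell (4,5); t to first gridline: x 0.8429, y 0.6600 (then +1.1547 / +2.0000)
    (4,4) via y @ 0.6600
    (5,4) via x @ 0.8429  # hit
  → r_1 = 0.8429
beam 2: φ=-45°, α=60°
  direction (0.5000, 0.8660); cell (4,5); t to first gridline: x 1.4600, y 0.7736 (then +2.0000 / +1.1547)
    (4,6) via y @ 0.7736
    (5,6) via x @ 1.4600  # hit
  → r_2 = 1.4600
beam 3: φ=45°, α=150°
  direction (-0.8660, 0.5000); cell (4,5); t to first gridline: x 0.3118, y 1.3400 (then +1.1547 / +2.0000)
    (3,5) via x @ 0.3118
    (3,6) via y @ 1.3400
    (2,6) via x @ 1.4665
    (1,6) via x @ 2.6212
    (1,7) via y @ 3.3400
    (0,7) via x @ 3.7759  # hit
  → r_3 = 3.7759
beam 4: φ=135°, α=240°
  direction (-0.5000, -0.8660); cell (4,5); t to first gridline: x 0.5400, y 0.3811 (then +2.0000 / +1.1547)
    (4,4) via y @ 0.3811
    (3,4) via x @ 0.5400
    (3,3) via y @ 1.5358
    (2,3) via x @ 2.5400
    (2,2) via y @ 2.6905  # hit
  → r_4 = 2.6905

ranges = [0.8429, 1.4600, 3.7759, 2.6905]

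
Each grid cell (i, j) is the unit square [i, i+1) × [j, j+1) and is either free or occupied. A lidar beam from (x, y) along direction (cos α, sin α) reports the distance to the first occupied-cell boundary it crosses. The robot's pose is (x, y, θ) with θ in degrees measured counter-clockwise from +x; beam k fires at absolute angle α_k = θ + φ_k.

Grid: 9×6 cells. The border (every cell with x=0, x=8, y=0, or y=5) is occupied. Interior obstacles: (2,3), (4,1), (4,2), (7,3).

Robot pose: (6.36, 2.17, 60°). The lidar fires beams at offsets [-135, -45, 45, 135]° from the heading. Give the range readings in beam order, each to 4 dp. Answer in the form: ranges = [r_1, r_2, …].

ranges = [1.2113, 1.6979, 2.9298, 1.4080]

beam 1: φ=-135°, α=285°
  direction (0.2588, -0.9659); cell (6,2); t to first gridline: x 2.4728, y 0.1760 (then +3.8637 / +1.0353)
    (6,1) via y @ 0.1760
    (6,0) via y @ 1.2113  # hit
  → r_1 = 1.2113
beam 2: φ=-45°, α=15°
  direction (0.9659, 0.2588); cell (6,2); t to first gridline: x 0.6626, y 3.2069 (then +1.0353 / +3.8637)
    (7,2) via x @ 0.6626
    (8,2) via x @ 1.6979  # hit
  → r_2 = 1.6979
beam 3: φ=45°, α=105°
  direction (-0.2588, 0.9659); cell (6,2); t to first gridline: x 1.3909, y 0.8593 (then +3.8637 / +1.0353)
    (6,3) via y @ 0.8593
    (5,3) via x @ 1.3909
    (5,4) via y @ 1.8946
    (5,5) via y @ 2.9298  # hit
  → r_3 = 2.9298
beam 4: φ=135°, α=195°
  direction (-0.9659, -0.2588); cell (6,2); t to first gridline: x 0.3727, y 0.6568 (then +1.0353 / +3.8637)
    (5,2) via x @ 0.3727
    (5,1) via y @ 0.6568
    (4,1) via x @ 1.4080  # hit
  → r_4 = 1.4080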